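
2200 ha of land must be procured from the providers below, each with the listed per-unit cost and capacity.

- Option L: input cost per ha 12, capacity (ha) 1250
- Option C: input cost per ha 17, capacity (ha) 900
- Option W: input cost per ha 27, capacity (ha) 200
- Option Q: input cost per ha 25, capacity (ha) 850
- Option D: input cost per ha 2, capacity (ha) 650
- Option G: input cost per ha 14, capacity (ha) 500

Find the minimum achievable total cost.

20500

Fill from the cheapest provider first.
Option D at 2: take all 650 ha ; 1550 still needed.
Option L at 12: take all 1250 ha ; 300 still needed.
Option G at 14: take 300 of its 500 ; requirement met.
Option C, Option Q, Option W: unused.
Cost = 650×2 + 1250×12 + 300×14 = 20500.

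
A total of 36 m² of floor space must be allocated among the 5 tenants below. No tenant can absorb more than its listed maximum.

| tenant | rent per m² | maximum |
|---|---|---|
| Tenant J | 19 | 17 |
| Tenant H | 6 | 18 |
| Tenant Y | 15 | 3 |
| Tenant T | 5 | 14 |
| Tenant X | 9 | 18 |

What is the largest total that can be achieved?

Highest rent per m² first: Tenant J 19 > Tenant Y 15 > Tenant X 9 > Tenant H 6 > Tenant T 5.
Tenant J: +17 to 17 (cap) ; 19 left.
Tenant Y takes 3 to reach its cap of 3 ; 16 left.
Tenant X: +16 (room for 18) → 16. Pool exhausted.
Total = 19×17 + 15×3 + 9×16 = 512.

512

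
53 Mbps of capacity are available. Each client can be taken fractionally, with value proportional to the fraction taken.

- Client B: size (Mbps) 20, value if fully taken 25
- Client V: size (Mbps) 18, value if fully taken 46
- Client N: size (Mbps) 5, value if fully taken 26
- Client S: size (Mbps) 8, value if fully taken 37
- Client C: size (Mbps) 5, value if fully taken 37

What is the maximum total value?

167.25

Rank by value-to-size ratio: Client C 37/5≈7.4, Client N 26/5≈5.2, Client S 37/8≈4.62, Client V 46/18≈2.56, Client B 25/20≈1.25.
Client C: take in full, 5 Mbps for value 37 — 48 left.
Client N: take in full, 5 Mbps for value 26 — 43 left.
All 8 Mbps of Client S fit (value 37) — 35 remain.
Client V: take in full, 18 Mbps for value 46 — 17 left.
Only 17 Mbps remain; take 17/20 of Client B for value 25×17/20 = 21.25.
Total value = 167.25.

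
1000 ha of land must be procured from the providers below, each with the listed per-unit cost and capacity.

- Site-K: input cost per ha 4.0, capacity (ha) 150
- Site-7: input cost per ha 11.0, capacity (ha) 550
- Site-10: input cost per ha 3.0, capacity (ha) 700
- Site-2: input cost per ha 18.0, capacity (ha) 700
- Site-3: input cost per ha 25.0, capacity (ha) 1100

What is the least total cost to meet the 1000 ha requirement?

Use providers in increasing cost order.
Take 700 from Site-10 at 3.0 ; need 300 more.
Site-K at 4.0: take all 150 ha ; 150 still needed.
Take 150 from Site-7 at 11.0 to finish.
Site-2, Site-3: unused.
Cost = 700×3.0 + 150×4.0 + 150×11.0 = 4350.

4350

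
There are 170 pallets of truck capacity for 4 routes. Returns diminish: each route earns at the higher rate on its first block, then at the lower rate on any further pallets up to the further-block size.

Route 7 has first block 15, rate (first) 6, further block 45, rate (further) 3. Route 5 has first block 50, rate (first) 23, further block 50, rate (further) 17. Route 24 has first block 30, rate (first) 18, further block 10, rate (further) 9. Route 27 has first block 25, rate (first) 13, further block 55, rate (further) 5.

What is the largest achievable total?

2985

Rank every tier by rate: Route 5/first 23 > Route 24/first 18 > Route 5/second 17 > Route 27/first 13 > Route 24/second 9 > Route 7/first 6 > Route 27/second 5 > Route 7/second 3.
Fill Route 5 first block (50 at 23) — 120 left.
Route 24/first (18): +30 — 90 left.
Route 5 second at 17: fill all 50 — 40 left.
Fill Route 27 first block (25 at 13) — 15 left.
Route 24/second (9): +10 — 5 left.
Route 7 first at 6: only 5 left, fill 5.
Total = 23×50 + 18×30 + 17×50 + 13×25 + 9×10 + 6×5 = 2985.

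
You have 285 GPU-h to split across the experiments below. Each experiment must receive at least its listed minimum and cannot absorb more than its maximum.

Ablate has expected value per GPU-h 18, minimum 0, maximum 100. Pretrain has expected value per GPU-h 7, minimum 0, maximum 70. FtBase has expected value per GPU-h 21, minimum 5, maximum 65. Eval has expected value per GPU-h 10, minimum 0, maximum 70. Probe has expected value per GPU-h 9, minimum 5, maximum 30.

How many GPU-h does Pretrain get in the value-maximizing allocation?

20

Meeting every minimum uses 0+0+5+0+5 = 10 GPU-h, leaving 275.
Order the experiments by expected value per GPU-h: FtBase 21 > Ablate 18 > Eval 10 > Probe 9 > Pretrain 7.
FtBase takes 60 more to reach its cap of 65 → 215 left.
Ablate takes 100 more to reach its cap of 100 → 115 left.
Eval takes 70 more to reach its cap of 70 → 45 left.
Probe: +25 to 30 (cap) → 20 left.
Only 20 left; Pretrain takes them to reach 20.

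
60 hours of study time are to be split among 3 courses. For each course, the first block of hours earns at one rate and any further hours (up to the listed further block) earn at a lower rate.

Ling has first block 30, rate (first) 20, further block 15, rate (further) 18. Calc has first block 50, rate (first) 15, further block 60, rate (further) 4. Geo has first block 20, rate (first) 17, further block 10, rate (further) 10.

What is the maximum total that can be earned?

1125

Treat each block as its own option and order by rate: Ling/T1 20 > Ling/T2 18 > Geo/T1 17 > Calc/T1 15 > Geo/T2 10 > Calc/T2 4.
Ling/T1 (20): +30 ; 30 left.
Fill Ling T2 block (15 at 18) ; 15 left.
15 remain; put them into Geo T1 at 17.
Total = 20×30 + 18×15 + 17×15 = 1125.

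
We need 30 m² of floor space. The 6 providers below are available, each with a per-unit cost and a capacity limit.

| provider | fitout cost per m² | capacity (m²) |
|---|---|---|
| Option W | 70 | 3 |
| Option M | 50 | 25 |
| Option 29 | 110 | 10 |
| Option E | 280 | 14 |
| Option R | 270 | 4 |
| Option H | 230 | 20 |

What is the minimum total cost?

1680

Cheapest first:
Option M (50): use full 25 → 5 m² to go.
Take 3 from Option W at 70 → need 2 more.
Option 29 at 110: take 2 of its 10 → requirement met.
Option H, Option R, Option E: unused.
Cost = 25×50 + 3×70 + 2×110 = 1680.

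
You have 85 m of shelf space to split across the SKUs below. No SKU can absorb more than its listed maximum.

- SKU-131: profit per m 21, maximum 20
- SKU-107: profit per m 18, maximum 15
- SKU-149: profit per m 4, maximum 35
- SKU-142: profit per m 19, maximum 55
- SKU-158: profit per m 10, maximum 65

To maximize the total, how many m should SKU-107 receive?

Rank by profit per m: SKU-131 21 > SKU-142 19 > SKU-107 18 > SKU-158 10 > SKU-149 4.
Give SKU-131 20 to hit its cap of 20 — 65 left.
Give SKU-142 55 to hit its cap of 55 — 10 left.
SKU-107: +10 (room for 15) → 10. Pool exhausted.

10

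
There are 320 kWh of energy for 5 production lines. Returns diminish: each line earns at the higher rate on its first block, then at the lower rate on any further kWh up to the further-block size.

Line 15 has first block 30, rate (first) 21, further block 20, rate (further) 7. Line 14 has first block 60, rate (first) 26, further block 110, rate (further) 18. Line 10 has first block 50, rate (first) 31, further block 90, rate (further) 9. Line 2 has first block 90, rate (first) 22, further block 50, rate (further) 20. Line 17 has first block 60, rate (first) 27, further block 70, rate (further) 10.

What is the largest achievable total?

Treat each block as its own option and order by rate: Line 10/first 31 > Line 17/first 27 > Line 14/first 26 > Line 2/first 22 > Line 15/first 21 > Line 2/second 20 > Line 14/second 18 > Line 17/second 10 > Line 10/second 9 > Line 15/second 7.
Line 10 first at 31: fill all 50 — 270 left.
Fill Line 17 first block (60 at 27) — 210 left.
Line 14/first (26): +60 — 150 left.
Line 2/first (22): +90 — 60 left.
Fill Line 15 first block (30 at 21) — 30 left.
Line 2/second: +30 of 50 at 20; pool empty.
Total = 31×50 + 27×60 + 26×60 + 22×90 + 21×30 + 20×30 = 7940.

7940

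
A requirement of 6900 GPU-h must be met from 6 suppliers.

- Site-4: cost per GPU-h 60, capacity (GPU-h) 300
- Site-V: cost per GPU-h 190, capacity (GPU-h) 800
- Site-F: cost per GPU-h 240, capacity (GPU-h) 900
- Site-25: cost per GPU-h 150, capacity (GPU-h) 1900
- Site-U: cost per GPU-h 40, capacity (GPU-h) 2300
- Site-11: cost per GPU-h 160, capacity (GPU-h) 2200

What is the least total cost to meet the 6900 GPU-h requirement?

785000

Use suppliers in increasing cost order.
Site-U at 40: take all 2300 GPU-h — 4600 still needed.
Site-4 (60): use full 300 — 4300 GPU-h to go.
Site-25 (150): use full 1900 — 2400 GPU-h to go.
Site-11 at 160: take all 2200 GPU-h — 200 still needed.
Take 200 from Site-V at 190 to finish.
Site-F: unused.
Cost = 2300×40 + 300×60 + 1900×150 + 2200×160 + 200×190 = 785000.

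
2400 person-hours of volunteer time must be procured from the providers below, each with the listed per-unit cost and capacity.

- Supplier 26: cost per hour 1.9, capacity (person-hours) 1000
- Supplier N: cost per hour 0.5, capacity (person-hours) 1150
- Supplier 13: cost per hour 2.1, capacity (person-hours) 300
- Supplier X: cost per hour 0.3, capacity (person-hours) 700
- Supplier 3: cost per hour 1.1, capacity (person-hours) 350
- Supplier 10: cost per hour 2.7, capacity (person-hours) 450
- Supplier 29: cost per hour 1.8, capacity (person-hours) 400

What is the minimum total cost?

1530

Fill from the cheapest provider first.
Supplier X (0.3): use full 700 — 1700 person-hours to go.
Supplier N at 0.5: take all 1150 person-hours — 550 still needed.
Supplier 3 at 1.1: take all 350 person-hours — 200 still needed.
Supplier 29 (1.8): take the remaining 200 — done.
Supplier 26, Supplier 13, Supplier 10: unused.
Cost = 700×0.3 + 1150×0.5 + 350×1.1 + 200×1.8 = 1530.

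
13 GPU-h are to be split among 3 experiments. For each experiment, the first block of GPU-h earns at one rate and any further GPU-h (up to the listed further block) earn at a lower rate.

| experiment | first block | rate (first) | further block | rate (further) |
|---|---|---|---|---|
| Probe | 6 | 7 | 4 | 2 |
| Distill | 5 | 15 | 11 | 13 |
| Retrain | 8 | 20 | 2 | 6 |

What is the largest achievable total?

Rank every tier by rate: Retrain/tier1 20 > Distill/tier1 15 > Distill/tier2 13 > Probe/tier1 7 > Retrain/tier2 6 > Probe/tier2 2.
Retrain tier1 at 20: fill all 8 — 5 left.
Fill Distill tier1 block (5 at 15) — 0 left.
Total = 20×8 + 15×5 = 235.

235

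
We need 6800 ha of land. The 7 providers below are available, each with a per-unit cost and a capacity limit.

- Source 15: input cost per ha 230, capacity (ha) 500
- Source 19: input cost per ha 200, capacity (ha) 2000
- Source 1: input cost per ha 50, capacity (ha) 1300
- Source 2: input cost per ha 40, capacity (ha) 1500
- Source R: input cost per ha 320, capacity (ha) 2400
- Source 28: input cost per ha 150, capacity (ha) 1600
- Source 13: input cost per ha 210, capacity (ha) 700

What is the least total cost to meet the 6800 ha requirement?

849000

Use providers in increasing cost order.
Take 1500 from Source 2 at 40 ; need 5300 more.
Source 1 at 50: take all 1300 ha ; 4000 still needed.
Source 28 (150): use full 1600 ; 2400 ha to go.
Source 19 (200): use full 2000 ; 400 ha to go.
Source 13 at 210: take 400 of its 700 ; requirement met.
Source 15, Source R: unused.
Cost = 1500×40 + 1300×50 + 1600×150 + 2000×200 + 400×210 = 849000.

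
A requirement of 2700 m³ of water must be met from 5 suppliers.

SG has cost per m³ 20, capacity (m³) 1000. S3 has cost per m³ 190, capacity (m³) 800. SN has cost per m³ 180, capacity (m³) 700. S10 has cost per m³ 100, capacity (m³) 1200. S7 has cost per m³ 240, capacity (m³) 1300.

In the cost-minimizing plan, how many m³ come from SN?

500

Fill from the cheapest supplier first.
SG (20): use full 1000 → 1700 m³ to go.
Take 1200 from S10 at 100 → need 500 more.
SN (180): take the remaining 500 → done.
S3, S7: unused.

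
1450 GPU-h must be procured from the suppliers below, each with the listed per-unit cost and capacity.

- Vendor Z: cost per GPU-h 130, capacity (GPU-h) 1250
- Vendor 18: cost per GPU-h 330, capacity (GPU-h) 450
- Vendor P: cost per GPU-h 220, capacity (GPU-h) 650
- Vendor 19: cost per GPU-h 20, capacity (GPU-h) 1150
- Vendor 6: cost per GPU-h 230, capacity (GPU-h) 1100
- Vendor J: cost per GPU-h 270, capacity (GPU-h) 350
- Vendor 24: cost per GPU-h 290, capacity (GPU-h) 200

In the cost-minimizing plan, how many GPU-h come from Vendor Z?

300

Fill from the cheapest supplier first.
Vendor 19 at 20: take all 1150 GPU-h — 300 still needed.
Vendor Z at 130: take 300 of its 1250 — requirement met.
Vendor P, Vendor 6, Vendor J, Vendor 24, Vendor 18: unused.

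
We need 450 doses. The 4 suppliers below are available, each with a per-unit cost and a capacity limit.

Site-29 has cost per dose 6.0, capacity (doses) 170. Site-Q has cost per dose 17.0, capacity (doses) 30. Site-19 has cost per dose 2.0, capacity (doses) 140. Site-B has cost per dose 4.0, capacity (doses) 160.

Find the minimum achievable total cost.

1820

Fill from the cheapest supplier first.
Site-19 at 2.0: take all 140 doses — 310 still needed.
Site-B at 4.0: take all 160 doses — 150 still needed.
Site-29 at 6.0: take 150 of its 170 — requirement met.
Site-Q: unused.
Cost = 140×2.0 + 160×4.0 + 150×6.0 = 1820.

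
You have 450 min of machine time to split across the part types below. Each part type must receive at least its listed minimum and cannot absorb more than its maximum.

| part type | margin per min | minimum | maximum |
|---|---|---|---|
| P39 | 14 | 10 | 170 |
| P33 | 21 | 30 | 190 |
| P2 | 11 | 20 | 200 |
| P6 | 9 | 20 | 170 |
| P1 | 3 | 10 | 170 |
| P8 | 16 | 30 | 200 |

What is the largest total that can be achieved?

7760

Meeting every minimum uses 10+30+20+20+10+30 = 120 min, leaving 330.
Highest margin per min first: P33 21 > P8 16 > P39 14 > P2 11 > P6 9 > P1 3.
P33: +160 to 190 (cap) → 170 left.
P8: +170 to 200 (cap) → 0 left.
Total = 14×10 + 21×190 + 11×20 + 9×20 + 3×10 + 16×200 = 7760.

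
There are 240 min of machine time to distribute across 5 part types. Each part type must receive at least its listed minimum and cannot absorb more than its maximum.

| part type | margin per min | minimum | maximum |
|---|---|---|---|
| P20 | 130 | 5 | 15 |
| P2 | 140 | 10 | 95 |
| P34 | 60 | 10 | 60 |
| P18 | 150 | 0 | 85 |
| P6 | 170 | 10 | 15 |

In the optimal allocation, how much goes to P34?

30

Meeting every minimum uses 5+10+10+0+10 = 35 min, leaving 205.
Rank by margin per min: P6 170 > P18 150 > P2 140 > P20 130 > P34 60.
Give P6 5 more to hit its cap of 15 → 200 left.
Give P18 85 more to hit its cap of 85 → 115 left.
P2: +85 to 95 (cap) → 30 left.
P20: +10 to 15 (cap) → 20 left.
P34 has room for 50 more but only 20 remain, so it gets 30.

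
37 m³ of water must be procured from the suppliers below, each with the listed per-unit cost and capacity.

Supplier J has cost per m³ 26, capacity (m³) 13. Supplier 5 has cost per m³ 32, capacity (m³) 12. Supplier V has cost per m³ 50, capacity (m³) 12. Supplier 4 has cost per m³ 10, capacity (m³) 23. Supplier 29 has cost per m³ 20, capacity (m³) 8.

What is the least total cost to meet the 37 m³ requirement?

546

Use suppliers in increasing cost order.
Supplier 4 at 10: take all 23 m³ → 14 still needed.
Supplier 29 at 20: take all 8 m³ → 6 still needed.
Supplier J at 26: take 6 of its 13 → requirement met.
Supplier 5, Supplier V: unused.
Cost = 23×10 + 8×20 + 6×26 = 546.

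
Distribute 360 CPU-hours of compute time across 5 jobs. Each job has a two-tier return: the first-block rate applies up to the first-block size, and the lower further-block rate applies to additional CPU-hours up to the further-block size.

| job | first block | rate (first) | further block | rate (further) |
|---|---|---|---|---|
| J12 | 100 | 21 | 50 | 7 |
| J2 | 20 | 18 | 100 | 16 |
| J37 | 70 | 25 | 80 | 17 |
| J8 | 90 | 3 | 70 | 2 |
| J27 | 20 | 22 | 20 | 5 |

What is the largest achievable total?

7130

Treat each block as its own option and order by rate: J37/T1 25 > J27/T1 22 > J12/T1 21 > J2/T1 18 > J37/T2 17 > J2/T2 16 > J12/T2 7 > J27/T2 5 > J8/T1 3 > J8/T2 2.
J37/T1 (25): +70 — 290 left.
J27 T1 at 22: fill all 20 — 270 left.
J12/T1 (21): +100 — 170 left.
J2 T1 at 18: fill all 20 — 150 left.
Fill J37 T2 block (80 at 17) — 70 left.
70 remain; put them into J2 T2 at 16.
Total = 25×70 + 22×20 + 21×100 + 18×20 + 17×80 + 16×70 = 7130.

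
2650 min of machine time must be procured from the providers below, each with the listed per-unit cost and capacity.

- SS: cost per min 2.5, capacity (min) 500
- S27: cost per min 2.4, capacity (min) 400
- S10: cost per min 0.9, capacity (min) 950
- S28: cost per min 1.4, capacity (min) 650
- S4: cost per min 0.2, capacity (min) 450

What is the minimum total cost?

3315

Use providers in increasing cost order.
S4 at 0.2: take all 450 min — 2200 still needed.
S10 (0.9): use full 950 — 1250 min to go.
S28 at 1.4: take all 650 min — 600 still needed.
S27 at 2.4: take all 400 min — 200 still needed.
SS at 2.5: take 200 of its 500 — requirement met.
Cost = 450×0.2 + 950×0.9 + 650×1.4 + 400×2.4 + 200×2.5 = 3315.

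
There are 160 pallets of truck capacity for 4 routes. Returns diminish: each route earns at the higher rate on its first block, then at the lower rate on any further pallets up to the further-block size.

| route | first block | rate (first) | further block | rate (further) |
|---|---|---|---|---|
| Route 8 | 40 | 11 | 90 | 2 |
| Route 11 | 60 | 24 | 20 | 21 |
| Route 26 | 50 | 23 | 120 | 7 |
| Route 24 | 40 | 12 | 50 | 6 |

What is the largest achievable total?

Treat each block as its own option and order by rate: Route 11/tier1 24 > Route 26/tier1 23 > Route 11/tier2 21 > Route 24/tier1 12 > Route 8/tier1 11 > Route 26/tier2 7 > Route 24/tier2 6 > Route 8/tier2 2.
Route 11 tier1 at 24: fill all 60 — 100 left.
Fill Route 26 tier1 block (50 at 23) — 50 left.
Route 11 tier2 at 21: fill all 20 — 30 left.
Route 24/tier1: +30 of 40 at 12; pool empty.
Total = 24×60 + 23×50 + 21×20 + 12×30 = 3370.

3370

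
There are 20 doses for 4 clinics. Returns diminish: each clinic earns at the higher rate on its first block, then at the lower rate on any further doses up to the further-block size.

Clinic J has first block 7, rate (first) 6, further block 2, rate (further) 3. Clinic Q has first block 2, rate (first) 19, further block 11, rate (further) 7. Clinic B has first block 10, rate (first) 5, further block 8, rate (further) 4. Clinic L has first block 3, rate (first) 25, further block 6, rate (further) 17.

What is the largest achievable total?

Rank every tier by rate: Clinic L/T1 25 > Clinic Q/T1 19 > Clinic L/T2 17 > Clinic Q/T2 7 > Clinic J/T1 6 > Clinic B/T1 5 > Clinic B/T2 4 > Clinic J/T2 3.
Clinic L/T1 (25): +3 ; 17 left.
Clinic Q T1 at 19: fill all 2 ; 15 left.
Fill Clinic L T2 block (6 at 17) ; 9 left.
Clinic Q T2 at 7: only 9 left, fill 9.
Total = 25×3 + 19×2 + 17×6 + 7×9 = 278.

278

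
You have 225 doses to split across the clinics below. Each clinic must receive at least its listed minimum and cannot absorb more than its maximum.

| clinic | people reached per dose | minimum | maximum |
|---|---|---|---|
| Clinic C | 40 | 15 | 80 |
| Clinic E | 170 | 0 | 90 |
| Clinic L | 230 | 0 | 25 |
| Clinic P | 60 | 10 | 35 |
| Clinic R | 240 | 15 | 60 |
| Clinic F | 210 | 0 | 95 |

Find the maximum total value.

44700

Meeting every minimum uses 15+0+0+10+15+0 = 40 doses, leaving 185.
Rank by people reached per dose: Clinic R 240 > Clinic L 230 > Clinic F 210 > Clinic E 170 > Clinic P 60 > Clinic C 40.
Clinic R takes 45 more to reach its cap of 60 — 140 left.
Clinic L: +25 to 25 (cap) — 115 left.
Clinic F: +95 to 95 (cap) — 20 left.
Clinic E: +20 (room for 90) → 20. Pool exhausted.
Total = 40×15 + 170×20 + 230×25 + 60×10 + 240×60 + 210×95 = 44700.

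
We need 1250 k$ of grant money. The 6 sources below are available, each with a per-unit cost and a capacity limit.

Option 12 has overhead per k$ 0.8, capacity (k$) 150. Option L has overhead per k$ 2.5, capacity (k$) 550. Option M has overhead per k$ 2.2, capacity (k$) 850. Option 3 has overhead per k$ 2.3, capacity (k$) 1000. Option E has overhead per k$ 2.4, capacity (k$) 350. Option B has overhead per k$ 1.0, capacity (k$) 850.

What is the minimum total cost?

1520

Cheapest first:
Option 12 (0.8): use full 150 ; 1100 k$ to go.
Option B at 1.0: take all 850 k$ ; 250 still needed.
Option M (2.2): take the remaining 250 ; done.
Option 3, Option E, Option L: unused.
Cost = 150×0.8 + 850×1.0 + 250×2.2 = 1520.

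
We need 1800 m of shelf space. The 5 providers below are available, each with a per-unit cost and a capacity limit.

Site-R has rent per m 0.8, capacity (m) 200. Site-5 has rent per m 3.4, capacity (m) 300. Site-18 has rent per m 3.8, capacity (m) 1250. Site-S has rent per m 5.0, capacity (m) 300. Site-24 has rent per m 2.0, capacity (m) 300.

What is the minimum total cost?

5580

Fill from the cheapest provider first.
Take 200 from Site-R at 0.8 — need 1600 more.
Take 300 from Site-24 at 2.0 — need 1300 more.
Take 300 from Site-5 at 3.4 — need 1000 more.
Take 1000 from Site-18 at 3.8 to finish.
Site-S: unused.
Cost = 200×0.8 + 300×2.0 + 300×3.4 + 1000×3.8 = 5580.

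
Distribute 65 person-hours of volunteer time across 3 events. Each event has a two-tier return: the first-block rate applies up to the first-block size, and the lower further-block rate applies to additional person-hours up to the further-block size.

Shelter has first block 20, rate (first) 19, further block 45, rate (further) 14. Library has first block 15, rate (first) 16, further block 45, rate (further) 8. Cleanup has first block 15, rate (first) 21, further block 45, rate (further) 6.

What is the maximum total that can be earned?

1145

Order all 6 blocks by rate: Cleanup/T1 21 > Shelter/T1 19 > Library/T1 16 > Shelter/T2 14 > Library/T2 8 > Cleanup/T2 6.
Cleanup/T1 (21): +15 — 50 left.
Fill Shelter T1 block (20 at 19) — 30 left.
Library T1 at 16: fill all 15 — 15 left.
Shelter/T2: +15 of 45 at 14; pool empty.
Total = 21×15 + 19×20 + 16×15 + 14×15 = 1145.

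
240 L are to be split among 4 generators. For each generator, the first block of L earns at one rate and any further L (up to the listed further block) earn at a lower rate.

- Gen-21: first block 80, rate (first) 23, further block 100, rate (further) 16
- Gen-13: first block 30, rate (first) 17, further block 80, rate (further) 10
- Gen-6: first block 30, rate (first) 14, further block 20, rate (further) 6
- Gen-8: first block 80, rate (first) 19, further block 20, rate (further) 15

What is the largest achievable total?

Rank every tier by rate: Gen-21/tier1 23 > Gen-8/tier1 19 > Gen-13/tier1 17 > Gen-21/tier2 16 > Gen-8/tier2 15 > Gen-6/tier1 14 > Gen-13/tier2 10 > Gen-6/tier2 6.
Fill Gen-21 tier1 block (80 at 23) → 160 left.
Fill Gen-8 tier1 block (80 at 19) → 80 left.
Gen-13 tier1 at 17: fill all 30 → 50 left.
50 remain; put them into Gen-21 tier2 at 16.
Total = 23×80 + 19×80 + 17×30 + 16×50 = 4670.

4670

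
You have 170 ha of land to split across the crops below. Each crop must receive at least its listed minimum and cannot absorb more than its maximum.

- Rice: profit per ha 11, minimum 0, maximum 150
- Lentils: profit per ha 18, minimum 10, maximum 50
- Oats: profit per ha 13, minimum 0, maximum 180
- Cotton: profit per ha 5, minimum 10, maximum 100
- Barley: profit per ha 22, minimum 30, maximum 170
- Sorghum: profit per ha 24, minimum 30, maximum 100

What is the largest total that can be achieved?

3730

Meeting every minimum uses 0+10+0+10+30+30 = 80 ha, leaving 90.
Rank by profit per ha: Sorghum 24 > Barley 22 > Lentils 18 > Oats 13 > Rice 11 > Cotton 5.
Sorghum: +70 to 100 (cap) ; 20 left.
Barley has room for 140 more but only 20 remain, so it gets 50.
Total = 18×10 + 5×10 + 22×50 + 24×100 = 3730.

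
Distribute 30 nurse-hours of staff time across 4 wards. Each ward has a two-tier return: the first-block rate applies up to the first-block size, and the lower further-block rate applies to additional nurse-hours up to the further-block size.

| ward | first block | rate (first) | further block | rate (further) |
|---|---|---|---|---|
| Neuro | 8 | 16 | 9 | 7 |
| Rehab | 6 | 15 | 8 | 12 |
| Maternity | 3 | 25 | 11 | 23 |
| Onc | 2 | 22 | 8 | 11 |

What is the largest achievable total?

590

Rank every tier by rate: Maternity/T1 25 > Maternity/T2 23 > Onc/T1 22 > Neuro/T1 16 > Rehab/T1 15 > Rehab/T2 12 > Onc/T2 11 > Neuro/T2 7.
Maternity/T1 (25): +3 — 27 left.
Maternity T2 at 23: fill all 11 — 16 left.
Onc/T1 (22): +2 — 14 left.
Fill Neuro T1 block (8 at 16) — 6 left.
Rehab/T1 (15): +6 — 0 left.
Total = 25×3 + 23×11 + 22×2 + 16×8 + 15×6 = 590.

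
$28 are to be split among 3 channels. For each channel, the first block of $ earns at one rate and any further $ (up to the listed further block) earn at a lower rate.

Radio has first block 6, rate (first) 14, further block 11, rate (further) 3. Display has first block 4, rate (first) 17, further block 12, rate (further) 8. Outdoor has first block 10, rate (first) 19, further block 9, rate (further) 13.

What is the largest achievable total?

Order all 6 blocks by rate: Outdoor/first 19 > Display/first 17 > Radio/first 14 > Outdoor/second 13 > Display/second 8 > Radio/second 3.
Outdoor first at 19: fill all 10 — 18 left.
Fill Display first block (4 at 17) — 14 left.
Radio first at 14: fill all 6 — 8 left.
8 remain; put them into Outdoor second at 13.
Total = 19×10 + 17×4 + 14×6 + 13×8 = 446.

446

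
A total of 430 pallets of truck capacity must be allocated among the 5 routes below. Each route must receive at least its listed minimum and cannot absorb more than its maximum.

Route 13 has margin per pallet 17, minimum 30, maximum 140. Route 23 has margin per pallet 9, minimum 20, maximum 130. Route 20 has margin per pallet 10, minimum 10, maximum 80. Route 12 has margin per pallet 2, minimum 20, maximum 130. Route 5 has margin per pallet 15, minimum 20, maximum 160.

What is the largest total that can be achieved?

Meeting every minimum uses 30+20+10+20+20 = 100 pallets, leaving 330.
Highest margin per pallet first: Route 13 17 > Route 5 15 > Route 20 10 > Route 23 9 > Route 12 2.
Route 13: +110 to 140 (cap) — 220 left.
Give Route 5 140 more to hit its cap of 160 — 80 left.
Route 20 takes 70 more to reach its cap of 80 — 10 left.
Route 23 has room for 110 more but only 10 remain, so it gets 30.
Total = 17×140 + 9×30 + 10×80 + 2×20 + 15×160 = 5890.

5890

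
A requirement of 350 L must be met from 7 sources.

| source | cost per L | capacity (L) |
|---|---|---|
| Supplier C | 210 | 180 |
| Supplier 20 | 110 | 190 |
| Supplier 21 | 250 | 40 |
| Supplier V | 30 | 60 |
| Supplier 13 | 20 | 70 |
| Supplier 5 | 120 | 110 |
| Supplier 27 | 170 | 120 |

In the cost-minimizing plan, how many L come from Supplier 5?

Cheapest first:
Supplier 13 (20): use full 70 → 280 L to go.
Take 60 from Supplier V at 30 → need 220 more.
Supplier 20 (110): use full 190 → 30 L to go.
Take 30 from Supplier 5 at 120 to finish.
Supplier 27, Supplier C, Supplier 21: unused.

30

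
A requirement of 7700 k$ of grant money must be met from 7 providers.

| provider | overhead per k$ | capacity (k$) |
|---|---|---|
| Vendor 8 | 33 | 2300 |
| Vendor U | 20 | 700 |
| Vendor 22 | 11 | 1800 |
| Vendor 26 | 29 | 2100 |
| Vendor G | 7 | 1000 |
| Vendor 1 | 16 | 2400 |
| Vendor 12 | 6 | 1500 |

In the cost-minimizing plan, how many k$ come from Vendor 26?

300

Use providers in increasing cost order.
Vendor 12 at 6: take all 1500 k$ ; 6200 still needed.
Take 1000 from Vendor G at 7 ; need 5200 more.
Vendor 22 at 11: take all 1800 k$ ; 3400 still needed.
Vendor 1 (16): use full 2400 ; 1000 k$ to go.
Vendor U (20): use full 700 ; 300 k$ to go.
Take 300 from Vendor 26 at 29 to finish.
Vendor 8: unused.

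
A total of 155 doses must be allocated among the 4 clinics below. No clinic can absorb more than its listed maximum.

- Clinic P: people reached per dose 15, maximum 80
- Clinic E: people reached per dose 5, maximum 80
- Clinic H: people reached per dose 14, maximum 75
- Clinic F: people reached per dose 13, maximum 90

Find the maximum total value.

Rank by people reached per dose: Clinic P 15 > Clinic H 14 > Clinic F 13 > Clinic E 5.
Give Clinic P 80 to hit its cap of 80 ; 75 left.
Clinic H: +75 to 75 (cap) ; 0 left.
Total = 15×80 + 14×75 = 2250.

2250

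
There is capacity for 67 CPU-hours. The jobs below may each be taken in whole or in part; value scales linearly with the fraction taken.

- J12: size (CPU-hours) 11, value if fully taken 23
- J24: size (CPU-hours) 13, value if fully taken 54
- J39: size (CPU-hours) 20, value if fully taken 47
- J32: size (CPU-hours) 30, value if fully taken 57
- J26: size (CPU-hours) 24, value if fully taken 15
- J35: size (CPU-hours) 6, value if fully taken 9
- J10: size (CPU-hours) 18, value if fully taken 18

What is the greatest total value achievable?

167.7

Best value per unit of size first: J24 54/13≈4.15, J39 47/20≈2.35, J12 23/11≈2.09, J32 57/30≈1.9, J35 9/6≈1.5, J10 18/18≈1, J26 15/24≈0.625.
Take all of J24 (13 CPU-hours, value 54) — 54 CPU-hours left.
All 20 CPU-hours of J39 fit (value 47) — 34 remain.
All 11 CPU-hours of J12 fit (value 23) — 23 remain.
Only 23 CPU-hours remain; take 23/30 of J32 for value 57×23/30 = 43.7.
Total value = 167.7.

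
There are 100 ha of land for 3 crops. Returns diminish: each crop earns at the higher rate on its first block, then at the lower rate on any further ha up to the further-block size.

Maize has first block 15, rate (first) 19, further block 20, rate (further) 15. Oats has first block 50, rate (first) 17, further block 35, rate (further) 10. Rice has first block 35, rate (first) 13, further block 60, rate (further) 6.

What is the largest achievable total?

1630

Rank every tier by rate: Maize/T1 19 > Oats/T1 17 > Maize/T2 15 > Rice/T1 13 > Oats/T2 10 > Rice/T2 6.
Maize/T1 (19): +15 — 85 left.
Oats/T1 (17): +50 — 35 left.
Maize/T2 (15): +20 — 15 left.
Rice/T1: +15 of 35 at 13; pool empty.
Total = 19×15 + 17×50 + 15×20 + 13×15 = 1630.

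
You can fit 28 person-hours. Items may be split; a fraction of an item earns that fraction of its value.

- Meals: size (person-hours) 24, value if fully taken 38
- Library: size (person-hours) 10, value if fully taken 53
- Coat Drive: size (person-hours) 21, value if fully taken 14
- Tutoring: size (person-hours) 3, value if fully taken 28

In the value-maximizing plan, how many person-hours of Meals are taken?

15

Sort by value density: Tutoring 28/3≈9.33, Library 53/10≈5.3, Meals 38/24≈1.58, Coat Drive 14/21≈0.667.
All 3 person-hours of Tutoring fit (value 28) ; 25 remain.
Library: take in full, 10 person-hours for value 53 ; 15 left.
15 person-hours left: a 15/24 share of Meals gives 38×15/24 = 23.75.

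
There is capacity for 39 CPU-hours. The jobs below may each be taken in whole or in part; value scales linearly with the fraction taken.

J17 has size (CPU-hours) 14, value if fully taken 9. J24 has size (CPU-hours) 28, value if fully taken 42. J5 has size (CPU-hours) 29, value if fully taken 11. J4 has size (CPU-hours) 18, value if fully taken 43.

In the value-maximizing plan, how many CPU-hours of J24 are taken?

Sort by value density: J4 43/18≈2.39, J24 42/28≈1.5, J17 9/14≈0.643, J5 11/29≈0.379.
Take all of J4 (18 CPU-hours, value 43) → 21 CPU-hours left.
Only 21 CPU-hours remain; take 21/28 of J24 for value 42×21/28 = 31.5.

21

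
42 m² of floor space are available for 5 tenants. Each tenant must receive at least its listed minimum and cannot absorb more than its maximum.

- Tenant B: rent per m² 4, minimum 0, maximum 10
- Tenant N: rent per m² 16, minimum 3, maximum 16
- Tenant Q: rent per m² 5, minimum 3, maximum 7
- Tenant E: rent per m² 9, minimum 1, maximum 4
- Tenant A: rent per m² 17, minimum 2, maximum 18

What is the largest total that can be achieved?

618

Meeting every minimum uses 0+3+3+1+2 = 9 m², leaving 33.
Rank by rent per m²: Tenant A 17 > Tenant N 16 > Tenant E 9 > Tenant Q 5 > Tenant B 4.
Give Tenant A 16 more to hit its cap of 18 → 17 left.
Tenant N takes 13 more to reach its cap of 16 → 4 left.
Tenant E: +3 to 4 (cap) → 1 left.
Only 1 left; Tenant Q takes them to reach 4.
Total = 16×16 + 5×4 + 9×4 + 17×18 = 618.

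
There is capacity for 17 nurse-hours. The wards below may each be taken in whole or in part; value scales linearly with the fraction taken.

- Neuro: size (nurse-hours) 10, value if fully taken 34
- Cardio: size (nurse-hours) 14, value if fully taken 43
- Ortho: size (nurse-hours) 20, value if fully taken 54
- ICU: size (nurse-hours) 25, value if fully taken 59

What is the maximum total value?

55.5

Rank by value-to-size ratio: Neuro 34/10≈3.4, Cardio 43/14≈3.07, Ortho 54/20≈2.7, ICU 59/25≈2.36.
All 10 nurse-hours of Neuro fit (value 34) ; 7 remain.
Only 7 nurse-hours remain; take 7/14 of Cardio for value 43×7/14 = 21.5.
Total value = 55.5.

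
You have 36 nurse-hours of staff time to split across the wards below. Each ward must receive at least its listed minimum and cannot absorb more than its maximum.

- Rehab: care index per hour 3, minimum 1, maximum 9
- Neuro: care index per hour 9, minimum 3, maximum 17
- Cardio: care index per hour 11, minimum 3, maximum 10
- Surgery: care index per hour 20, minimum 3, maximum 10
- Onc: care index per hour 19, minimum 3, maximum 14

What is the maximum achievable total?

584

Meeting every minimum uses 1+3+3+3+3 = 13 nurse-hours, leaving 23.
Highest care index per hour first: Surgery 20 > Onc 19 > Cardio 11 > Neuro 9 > Rehab 3.
Surgery takes 7 more to reach its cap of 10 ; 16 left.
Onc takes 11 more to reach its cap of 14 ; 5 left.
Cardio has room for 7 more but only 5 remain, so it gets 8.
Total = 3×1 + 9×3 + 11×8 + 20×10 + 19×14 = 584.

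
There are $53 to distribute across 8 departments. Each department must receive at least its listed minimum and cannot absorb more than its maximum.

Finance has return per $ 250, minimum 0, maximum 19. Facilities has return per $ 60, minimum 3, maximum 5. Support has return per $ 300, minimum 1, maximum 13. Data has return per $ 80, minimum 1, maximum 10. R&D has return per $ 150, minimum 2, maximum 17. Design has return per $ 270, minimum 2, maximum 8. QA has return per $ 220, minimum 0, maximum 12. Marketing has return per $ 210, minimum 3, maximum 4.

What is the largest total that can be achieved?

12880

Meeting every minimum uses 0+3+1+1+2+2+0+3 = 12 $, leaving 41.
Rank by return per $: Support 300 > Design 270 > Finance 250 > QA 220 > Marketing 210 > R&D 150 > Data 80 > Facilities 60.
Support takes 12 more to reach its cap of 13 ; 29 left.
Design: +6 to 8 (cap) ; 23 left.
Give Finance 19 more to hit its cap of 19 ; 4 left.
QA has room for 12 more but only 4 remain, so it gets 4.
Total = 250×19 + 60×3 + 300×13 + 80×1 + 150×2 + 270×8 + 220×4 + 210×3 = 12880.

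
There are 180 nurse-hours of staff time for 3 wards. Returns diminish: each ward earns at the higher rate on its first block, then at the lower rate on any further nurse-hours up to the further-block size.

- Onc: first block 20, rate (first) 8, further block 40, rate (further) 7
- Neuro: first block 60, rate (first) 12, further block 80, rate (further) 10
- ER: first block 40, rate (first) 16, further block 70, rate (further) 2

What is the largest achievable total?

2160

Rank every tier by rate: ER/first 16 > Neuro/first 12 > Neuro/second 10 > Onc/first 8 > Onc/second 7 > ER/second 2.
ER/first (16): +40 → 140 left.
Neuro first at 12: fill all 60 → 80 left.
Fill Neuro second block (80 at 10) → 0 left.
Total = 16×40 + 12×60 + 10×80 = 2160.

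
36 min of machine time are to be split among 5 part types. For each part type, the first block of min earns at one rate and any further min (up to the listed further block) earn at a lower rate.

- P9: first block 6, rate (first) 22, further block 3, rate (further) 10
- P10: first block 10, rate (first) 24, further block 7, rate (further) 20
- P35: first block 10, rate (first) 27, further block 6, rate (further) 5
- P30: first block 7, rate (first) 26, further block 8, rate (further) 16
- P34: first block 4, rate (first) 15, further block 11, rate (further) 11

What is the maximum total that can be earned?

Rank every tier by rate: P35/T1 27 > P30/T1 26 > P10/T1 24 > P9/T1 22 > P10/T2 20 > P30/T2 16 > P34/T1 15 > P34/T2 11 > P9/T2 10 > P35/T2 5.
Fill P35 T1 block (10 at 27) → 26 left.
P30 T1 at 26: fill all 7 → 19 left.
P10 T1 at 24: fill all 10 → 9 left.
P9/T1 (22): +6 → 3 left.
P10/T2: +3 of 7 at 20; pool empty.
Total = 27×10 + 26×7 + 24×10 + 22×6 + 20×3 = 884.

884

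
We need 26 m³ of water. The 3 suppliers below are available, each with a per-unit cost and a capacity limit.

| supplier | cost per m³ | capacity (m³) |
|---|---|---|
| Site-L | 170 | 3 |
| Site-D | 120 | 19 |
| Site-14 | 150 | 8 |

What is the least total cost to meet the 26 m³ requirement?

Cheapest first:
Site-D (120): use full 19 — 7 m³ to go.
Take 7 from Site-14 at 150 to finish.
Site-L: unused.
Cost = 19×120 + 7×150 = 3330.

3330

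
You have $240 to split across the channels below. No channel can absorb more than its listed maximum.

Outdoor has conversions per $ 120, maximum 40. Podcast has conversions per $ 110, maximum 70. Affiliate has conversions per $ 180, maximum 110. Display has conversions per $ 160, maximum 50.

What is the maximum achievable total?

Order the channels by conversions per $: Affiliate 180 > Display 160 > Outdoor 120 > Podcast 110.
Give Affiliate 110 to hit its cap of 110 — 130 left.
Give Display 50 to hit its cap of 50 — 80 left.
Outdoor takes 40 to reach its cap of 40 — 40 left.
Only 40 left; Podcast takes them to reach 40.
Total = 120×40 + 110×40 + 180×110 + 160×50 = 37000.

37000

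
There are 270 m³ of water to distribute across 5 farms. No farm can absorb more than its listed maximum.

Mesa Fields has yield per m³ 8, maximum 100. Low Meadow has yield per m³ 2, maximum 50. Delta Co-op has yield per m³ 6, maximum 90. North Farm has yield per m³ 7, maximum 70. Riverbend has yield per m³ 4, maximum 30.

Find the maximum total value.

1870

Order the farms by yield per m³: Mesa Fields 8 > North Farm 7 > Delta Co-op 6 > Riverbend 4 > Low Meadow 2.
Mesa Fields takes 100 to reach its cap of 100 ; 170 left.
North Farm: +70 to 70 (cap) ; 100 left.
Delta Co-op takes 90 to reach its cap of 90 ; 10 left.
Riverbend: +10 (room for 30) → 10. Pool exhausted.
Total = 8×100 + 6×90 + 7×70 + 4×10 = 1870.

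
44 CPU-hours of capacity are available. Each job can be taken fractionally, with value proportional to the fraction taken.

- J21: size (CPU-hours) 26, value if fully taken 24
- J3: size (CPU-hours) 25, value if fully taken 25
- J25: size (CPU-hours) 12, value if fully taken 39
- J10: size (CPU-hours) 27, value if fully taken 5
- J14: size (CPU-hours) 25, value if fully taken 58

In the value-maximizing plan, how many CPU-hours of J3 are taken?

Best value per unit of size first: J25 39/12≈3.25, J14 58/25≈2.32, J3 25/25≈1, J21 24/26≈0.923, J10 5/27≈0.185.
All 12 CPU-hours of J25 fit (value 39) — 32 remain.
All 25 CPU-hours of J14 fit (value 58) — 7 remain.
Fill the last 7 CPU-hours with part of J3: 7/25 of it earns 7.

7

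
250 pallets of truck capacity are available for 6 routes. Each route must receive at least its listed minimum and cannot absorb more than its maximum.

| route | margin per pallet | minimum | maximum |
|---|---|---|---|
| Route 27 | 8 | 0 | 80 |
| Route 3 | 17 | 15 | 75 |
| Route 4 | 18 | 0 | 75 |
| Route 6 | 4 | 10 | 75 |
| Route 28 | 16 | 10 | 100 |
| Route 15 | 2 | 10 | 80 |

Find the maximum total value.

Meeting every minimum uses 0+15+0+10+10+10 = 45 pallets, leaving 205.
Order the routes by margin per pallet: Route 4 18 > Route 3 17 > Route 28 16 > Route 27 8 > Route 6 4 > Route 15 2.
Give Route 4 75 more to hit its cap of 75 ; 130 left.
Give Route 3 60 more to hit its cap of 75 ; 70 left.
Route 28 has room for 90 more but only 70 remain, so it gets 80.
Total = 17×75 + 18×75 + 4×10 + 16×80 + 2×10 = 3965.

3965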